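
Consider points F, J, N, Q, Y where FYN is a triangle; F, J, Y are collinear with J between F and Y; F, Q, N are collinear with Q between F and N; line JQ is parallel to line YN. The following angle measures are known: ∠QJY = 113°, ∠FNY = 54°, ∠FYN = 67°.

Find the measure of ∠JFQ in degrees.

∠JFQ = 59°

1. ∠FJQ = 67°  [linear pair at J on FY]
2. ∠FQJ = 54°  [JQ∥YN, corresponding at Q]
3. ∠JFQ = 59°  [△FJQ]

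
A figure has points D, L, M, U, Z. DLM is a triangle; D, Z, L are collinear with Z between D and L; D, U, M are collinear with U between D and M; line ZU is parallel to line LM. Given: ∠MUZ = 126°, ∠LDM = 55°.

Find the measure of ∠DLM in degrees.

∠DLM = 71°

1. ∠DUZ = 54°  [linear pair at U on DM]
2. ∠UDZ = 55°  [Z on DL, U on DM]
3. ∠DZU = 71°  [△DZU]
4. ∠DLM = 71°  [ZU∥LM, corresponding at Z]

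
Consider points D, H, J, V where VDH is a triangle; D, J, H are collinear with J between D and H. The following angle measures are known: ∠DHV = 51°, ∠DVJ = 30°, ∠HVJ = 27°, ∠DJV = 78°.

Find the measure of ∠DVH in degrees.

∠DVH = 57°

1. ∠JDV = 72°  [△VDJ]
2. ∠HDV = 72°  [J on ray DH]
3. ∠DVH = 57°  [△VDH]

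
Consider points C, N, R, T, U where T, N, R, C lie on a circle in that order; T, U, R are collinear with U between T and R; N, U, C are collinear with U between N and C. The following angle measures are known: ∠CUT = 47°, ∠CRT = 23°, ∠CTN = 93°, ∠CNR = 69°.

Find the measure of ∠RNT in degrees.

∠RNT = 92°

1. ∠NUR = 47°  [vertical angles at U]
2. ∠CNT = 23°  [same arc TC]
3. ∠NRT = 64°  [△NUR]
4. ∠NUT = 133°  [linear pair at U on TR]
5. ∠NTR = 24°  [△TUN]
6. ∠RNT = 92°  [△TNR]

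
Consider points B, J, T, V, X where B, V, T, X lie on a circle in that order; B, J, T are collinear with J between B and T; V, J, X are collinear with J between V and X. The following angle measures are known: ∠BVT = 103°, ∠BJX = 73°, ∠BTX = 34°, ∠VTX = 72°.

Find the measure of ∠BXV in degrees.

∠BXV = 38°

1. ∠BVX = 34°  [same arc BX]
2. ∠VBX = 108°  [cyclic BVTX, opposite ∠B+∠T]
3. ∠BXV = 38°  [△BVX]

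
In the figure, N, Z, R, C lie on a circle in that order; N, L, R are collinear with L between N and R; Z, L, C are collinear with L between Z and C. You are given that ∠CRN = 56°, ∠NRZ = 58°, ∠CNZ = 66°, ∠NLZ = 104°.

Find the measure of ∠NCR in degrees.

∠NCR = 78°

1. ∠CZN = 56°  [same arc NC]
2. ∠RNZ = 20°  [△NLZ]
3. ∠NZR = 102°  [△NZR]
4. ∠NCR = 78°  [cyclic NZRC, opposite ∠Z+∠C]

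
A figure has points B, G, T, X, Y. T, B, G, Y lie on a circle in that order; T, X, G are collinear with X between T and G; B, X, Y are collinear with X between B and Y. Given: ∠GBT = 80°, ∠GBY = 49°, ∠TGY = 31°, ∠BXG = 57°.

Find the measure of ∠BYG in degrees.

∠BYG = 26°

1. ∠BGT = 74°  [△BXG]
2. ∠BTG = 26°  [△TBG]
3. ∠BYG = 26°  [same arc BG]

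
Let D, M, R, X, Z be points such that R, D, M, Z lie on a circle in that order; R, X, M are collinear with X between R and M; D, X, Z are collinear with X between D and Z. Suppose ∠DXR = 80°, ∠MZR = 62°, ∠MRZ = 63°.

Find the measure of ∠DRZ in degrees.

∠DRZ = 108°

1. ∠MXZ = 80°  [vertical angles at X]
2. ∠RMZ = 55°  [△RMZ]
3. ∠RXZ = 100°  [linear pair at X on RM]
4. ∠RDZ = 55°  [same arc RZ]
5. ∠DZR = 17°  [△RXZ]
6. ∠DRZ = 108°  [△RDZ]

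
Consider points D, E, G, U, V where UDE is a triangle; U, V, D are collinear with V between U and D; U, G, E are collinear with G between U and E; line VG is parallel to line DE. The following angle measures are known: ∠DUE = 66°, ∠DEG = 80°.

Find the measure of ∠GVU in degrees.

∠GVU = 34°

1. ∠DEU = 80°  [G on ray EU]
2. ∠EDU = 34°  [△UDE]
3. ∠GVU = 34°  [VG∥DE, corresponding at V]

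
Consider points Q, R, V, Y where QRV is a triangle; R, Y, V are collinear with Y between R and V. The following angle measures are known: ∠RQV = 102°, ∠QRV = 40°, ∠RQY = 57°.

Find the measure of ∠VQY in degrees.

∠VQY = 45°

1. ∠QVR = 38°  [△QRV]
2. ∠QRY = 40°  [Y on ray RV]
3. ∠QYR = 83°  [△QRY]
4. ∠QVY = 38°  [Y on ray VR]
5. ∠QYV = 97°  [linear pair at Y on RV]
6. ∠VQY = 45°  [△QYV]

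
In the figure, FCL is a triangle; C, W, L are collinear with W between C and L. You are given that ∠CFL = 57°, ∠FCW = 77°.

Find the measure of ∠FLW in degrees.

1. ∠FCL = 77°  [W on ray CL]
2. ∠CLF = 46°  [△FCL]
3. ∠FLW = 46°  [W on ray LC]

∠FLW = 46°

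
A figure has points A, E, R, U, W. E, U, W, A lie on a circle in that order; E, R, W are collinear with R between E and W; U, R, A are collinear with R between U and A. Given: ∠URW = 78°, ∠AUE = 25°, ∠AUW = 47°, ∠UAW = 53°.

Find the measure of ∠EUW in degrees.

1. ∠ERU = 102°  [linear pair at R on EW]
2. ∠EWU = 55°  [△URW]
3. ∠UEW = 53°  [△ERU]
4. ∠EUW = 72°  [△EUW]

∠EUW = 72°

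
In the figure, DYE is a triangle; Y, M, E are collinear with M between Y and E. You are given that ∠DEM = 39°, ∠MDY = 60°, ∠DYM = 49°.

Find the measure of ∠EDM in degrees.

∠EDM = 32°

1. ∠DMY = 71°  [△DYM]
2. ∠DME = 109°  [linear pair at M on YE]
3. ∠EDM = 32°  [△DME]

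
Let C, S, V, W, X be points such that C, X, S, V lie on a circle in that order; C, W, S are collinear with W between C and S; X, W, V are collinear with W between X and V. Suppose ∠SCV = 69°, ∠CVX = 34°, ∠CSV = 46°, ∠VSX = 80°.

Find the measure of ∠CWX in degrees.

∠CWX = 103°

1. ∠CVS = 65°  [△CSV]
2. ∠CSX = 34°  [same arc CX]
3. ∠CXV = 46°  [same arc CV]
4. ∠CXS = 115°  [cyclic CXSV, opposite ∠X+∠V]
5. ∠SCX = 31°  [△CXS]
6. ∠CWX = 103°  [△CWX]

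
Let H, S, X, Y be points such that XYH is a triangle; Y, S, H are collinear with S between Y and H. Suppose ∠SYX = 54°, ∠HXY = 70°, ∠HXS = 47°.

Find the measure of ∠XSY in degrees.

∠XSY = 103°

1. ∠HYX = 54°  [S on ray YH]
2. ∠XHY = 56°  [△XYH]
3. ∠SHX = 56°  [S on ray HY]
4. ∠HSX = 77°  [△XSH]
5. ∠XSY = 103°  [linear pair at S on YH]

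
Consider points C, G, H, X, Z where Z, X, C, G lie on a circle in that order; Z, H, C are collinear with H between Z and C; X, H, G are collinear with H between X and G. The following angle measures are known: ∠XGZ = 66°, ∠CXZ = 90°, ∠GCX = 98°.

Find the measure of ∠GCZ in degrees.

1. ∠GZX = 82°  [cyclic ZXCG, opposite ∠Z+∠C]
2. ∠GXZ = 32°  [△ZXG]
3. ∠GCZ = 32°  [same arc ZG]

∠GCZ = 32°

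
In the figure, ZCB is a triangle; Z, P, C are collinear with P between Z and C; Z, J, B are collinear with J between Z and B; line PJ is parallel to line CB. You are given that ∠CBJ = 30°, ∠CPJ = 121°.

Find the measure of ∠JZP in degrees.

1. ∠CBZ = 30°  [J on ray BZ]
2. ∠JPZ = 59°  [linear pair at P on ZC]
3. ∠PJZ = 30°  [PJ∥CB, corresponding at J]
4. ∠JZP = 91°  [△ZPJ]

∠JZP = 91°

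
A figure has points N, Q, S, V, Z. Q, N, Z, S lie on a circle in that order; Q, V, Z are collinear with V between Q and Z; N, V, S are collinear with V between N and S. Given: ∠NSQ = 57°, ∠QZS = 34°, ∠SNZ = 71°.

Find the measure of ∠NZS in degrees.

∠NZS = 91°

1. ∠QNS = 34°  [same arc QS]
2. ∠NQS = 89°  [△QNS]
3. ∠NZS = 91°  [cyclic QNZS, opposite ∠Q+∠Z]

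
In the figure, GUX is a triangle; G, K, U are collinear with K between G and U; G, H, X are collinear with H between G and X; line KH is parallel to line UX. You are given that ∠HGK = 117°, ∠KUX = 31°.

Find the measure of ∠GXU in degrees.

1. ∠UGX = 117°  [K on GU, H on GX]
2. ∠GUX = 31°  [K on ray UG]
3. ∠GXU = 32°  [△GUX]

∠GXU = 32°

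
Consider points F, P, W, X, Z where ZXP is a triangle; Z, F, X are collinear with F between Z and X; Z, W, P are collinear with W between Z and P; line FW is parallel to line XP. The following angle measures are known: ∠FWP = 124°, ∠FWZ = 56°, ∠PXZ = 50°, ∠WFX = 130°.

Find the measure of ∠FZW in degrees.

∠FZW = 74°

1. ∠XPZ = 56°  [FW∥XP, corresponding at W]
2. ∠PZX = 74°  [△ZXP]
3. ∠FZW = 74°  [F on ZX, W on ZP]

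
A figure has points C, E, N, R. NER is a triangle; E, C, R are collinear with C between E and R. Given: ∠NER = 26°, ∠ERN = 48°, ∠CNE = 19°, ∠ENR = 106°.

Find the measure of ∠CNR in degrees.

1. ∠CEN = 26°  [C on ray ER]
2. ∠CRN = 48°  [C on ray RE]
3. ∠ECN = 135°  [△NEC]
4. ∠NCR = 45°  [linear pair at C on ER]
5. ∠CNR = 87°  [△NCR]

∠CNR = 87°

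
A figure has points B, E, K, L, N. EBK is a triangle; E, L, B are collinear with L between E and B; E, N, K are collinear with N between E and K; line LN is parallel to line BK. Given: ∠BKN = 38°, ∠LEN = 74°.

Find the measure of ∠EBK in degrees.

∠EBK = 68°

1. ∠BKE = 38°  [N on ray KE]
2. ∠BEK = 74°  [L on EB, N on EK]
3. ∠EBK = 68°  [△EBK]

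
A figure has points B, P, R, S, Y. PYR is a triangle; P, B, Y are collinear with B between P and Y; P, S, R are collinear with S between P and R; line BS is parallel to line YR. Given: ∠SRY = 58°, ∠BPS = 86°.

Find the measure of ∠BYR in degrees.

1. ∠PRY = 58°  [S on ray RP]
2. ∠RPY = 86°  [B on PY, S on PR]
3. ∠PYR = 36°  [△PYR]
4. ∠BYR = 36°  [B on ray YP]

∠BYR = 36°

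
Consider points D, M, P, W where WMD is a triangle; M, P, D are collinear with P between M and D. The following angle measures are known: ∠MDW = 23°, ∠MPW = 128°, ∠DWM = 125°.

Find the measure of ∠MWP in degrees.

1. ∠DMW = 32°  [△WMD]
2. ∠PMW = 32°  [P on ray MD]
3. ∠MWP = 20°  [△WMP]

∠MWP = 20°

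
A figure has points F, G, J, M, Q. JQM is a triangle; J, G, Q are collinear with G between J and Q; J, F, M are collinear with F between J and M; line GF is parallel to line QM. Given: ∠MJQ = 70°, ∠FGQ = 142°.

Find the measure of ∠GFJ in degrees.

∠GFJ = 72°

1. ∠FJG = 70°  [G on JQ, F on JM]
2. ∠FGJ = 38°  [linear pair at G on JQ]
3. ∠GFJ = 72°  [△JGF]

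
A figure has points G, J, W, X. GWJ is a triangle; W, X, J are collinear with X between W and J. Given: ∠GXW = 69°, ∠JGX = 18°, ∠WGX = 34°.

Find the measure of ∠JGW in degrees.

∠JGW = 52°

1. ∠GWX = 77°  [△GWX]
2. ∠GXJ = 111°  [linear pair at X on WJ]
3. ∠GJX = 51°  [△GXJ]
4. ∠GWJ = 77°  [X on ray WJ]
5. ∠GJW = 51°  [X on ray JW]
6. ∠JGW = 52°  [△GWJ]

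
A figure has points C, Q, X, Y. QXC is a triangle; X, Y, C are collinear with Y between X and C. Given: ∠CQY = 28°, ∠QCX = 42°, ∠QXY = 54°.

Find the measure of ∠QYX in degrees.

∠QYX = 70°

1. ∠QCY = 42°  [Y on ray CX]
2. ∠CYQ = 110°  [△QYC]
3. ∠QYX = 70°  [linear pair at Y on XC]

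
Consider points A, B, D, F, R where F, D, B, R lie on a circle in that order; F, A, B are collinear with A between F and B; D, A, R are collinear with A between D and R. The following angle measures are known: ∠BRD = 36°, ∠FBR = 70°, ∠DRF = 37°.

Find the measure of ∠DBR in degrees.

1. ∠FDR = 70°  [same arc FR]
2. ∠DFR = 73°  [△FDR]
3. ∠DBR = 107°  [cyclic FDBR, opposite ∠F+∠B]

∠DBR = 107°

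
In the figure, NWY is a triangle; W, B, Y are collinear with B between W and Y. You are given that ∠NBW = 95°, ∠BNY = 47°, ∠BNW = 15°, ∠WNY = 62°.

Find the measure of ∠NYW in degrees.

∠NYW = 48°

1. ∠NBY = 85°  [linear pair at B on WY]
2. ∠BYN = 48°  [△NBY]
3. ∠NYW = 48°  [B on ray YW]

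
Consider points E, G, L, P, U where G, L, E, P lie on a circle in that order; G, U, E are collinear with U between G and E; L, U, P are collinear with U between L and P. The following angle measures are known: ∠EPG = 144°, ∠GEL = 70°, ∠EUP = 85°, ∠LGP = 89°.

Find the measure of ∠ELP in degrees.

1. ∠ELG = 36°  [cyclic GLEP, opposite ∠L+∠P]
2. ∠EGL = 74°  [△GLE]
3. ∠LEP = 91°  [cyclic GLEP, opposite ∠G+∠E]
4. ∠EPL = 74°  [same arc LE]
5. ∠ELP = 15°  [△LEP]

∠ELP = 15°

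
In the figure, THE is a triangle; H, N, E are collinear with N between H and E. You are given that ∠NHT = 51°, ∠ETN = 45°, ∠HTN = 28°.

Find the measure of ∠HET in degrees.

1. ∠HNT = 101°  [△THN]
2. ∠ENT = 79°  [linear pair at N on HE]
3. ∠NET = 56°  [△TNE]
4. ∠HET = 56°  [N on ray EH]

∠HET = 56°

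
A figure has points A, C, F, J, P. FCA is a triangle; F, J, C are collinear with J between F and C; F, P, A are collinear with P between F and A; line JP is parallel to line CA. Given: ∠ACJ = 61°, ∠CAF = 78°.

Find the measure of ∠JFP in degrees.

∠JFP = 41°

1. ∠ACF = 61°  [J on ray CF]
2. ∠AFC = 41°  [△FCA]
3. ∠JFP = 41°  [J on FC, P on FA]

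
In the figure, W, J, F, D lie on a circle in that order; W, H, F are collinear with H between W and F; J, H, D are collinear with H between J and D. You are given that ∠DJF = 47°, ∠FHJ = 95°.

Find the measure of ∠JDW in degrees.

1. ∠DWF = 47°  [same arc FD]
2. ∠DHW = 95°  [vertical angles at H]
3. ∠JDW = 38°  [△WHD]

∠JDW = 38°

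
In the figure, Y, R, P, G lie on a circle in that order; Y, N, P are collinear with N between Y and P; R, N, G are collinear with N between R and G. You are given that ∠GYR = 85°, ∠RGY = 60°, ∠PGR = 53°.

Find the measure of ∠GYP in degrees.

1. ∠GPR = 95°  [cyclic YRPG, opposite ∠Y+∠P]
2. ∠GRP = 32°  [△RPG]
3. ∠GYP = 32°  [same arc PG]

∠GYP = 32°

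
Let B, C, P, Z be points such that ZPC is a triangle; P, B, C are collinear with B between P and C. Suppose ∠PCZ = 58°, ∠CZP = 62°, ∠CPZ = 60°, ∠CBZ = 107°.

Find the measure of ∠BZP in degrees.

1. ∠BPZ = 60°  [B on ray PC]
2. ∠PBZ = 73°  [linear pair at B on PC]
3. ∠BZP = 47°  [△ZPB]

∠BZP = 47°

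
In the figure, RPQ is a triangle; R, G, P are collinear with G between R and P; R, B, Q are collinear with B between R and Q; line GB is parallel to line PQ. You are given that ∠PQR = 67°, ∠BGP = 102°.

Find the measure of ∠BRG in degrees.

∠BRG = 35°

1. ∠GBR = 67°  [GB∥PQ, corresponding at B]
2. ∠BGR = 78°  [linear pair at G on RP]
3. ∠BRG = 35°  [△RGB]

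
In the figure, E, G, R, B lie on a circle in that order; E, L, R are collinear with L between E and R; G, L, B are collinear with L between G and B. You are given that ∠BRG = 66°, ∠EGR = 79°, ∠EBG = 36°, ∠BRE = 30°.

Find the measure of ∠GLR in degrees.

∠GLR = 95°

1. ∠BEG = 114°  [cyclic EGRB, opposite ∠E+∠R]
2. ∠ERG = 36°  [same arc EG]
3. ∠BGE = 30°  [△EGB]
4. ∠GER = 65°  [△EGR]
5. ∠ELG = 85°  [△ELG]
6. ∠GLR = 95°  [linear pair at L on ER]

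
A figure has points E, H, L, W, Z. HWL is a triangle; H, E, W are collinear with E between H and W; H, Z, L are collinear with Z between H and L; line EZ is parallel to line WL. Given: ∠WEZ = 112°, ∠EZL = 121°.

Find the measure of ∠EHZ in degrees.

1. ∠HEZ = 68°  [linear pair at E on HW]
2. ∠EZH = 59°  [linear pair at Z on HL]
3. ∠EHZ = 53°  [△HEZ]

∠EHZ = 53°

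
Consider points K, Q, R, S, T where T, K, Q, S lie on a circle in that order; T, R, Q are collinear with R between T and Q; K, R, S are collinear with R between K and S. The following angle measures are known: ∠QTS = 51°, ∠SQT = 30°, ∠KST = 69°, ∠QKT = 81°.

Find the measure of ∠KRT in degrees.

1. ∠SKT = 30°  [same arc TS]
2. ∠KQT = 69°  [same arc TK]
3. ∠KTQ = 30°  [△TKQ]
4. ∠KRT = 120°  [△TRK]

∠KRT = 120°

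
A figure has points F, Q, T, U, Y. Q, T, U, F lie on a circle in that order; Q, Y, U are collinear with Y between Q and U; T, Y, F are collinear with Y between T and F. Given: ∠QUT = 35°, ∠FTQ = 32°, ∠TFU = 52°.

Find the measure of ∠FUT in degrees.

∠FUT = 67°

1. ∠QFT = 35°  [same arc QT]
2. ∠FQT = 113°  [△QTF]
3. ∠FUT = 67°  [cyclic QTUF, opposite ∠Q+∠U]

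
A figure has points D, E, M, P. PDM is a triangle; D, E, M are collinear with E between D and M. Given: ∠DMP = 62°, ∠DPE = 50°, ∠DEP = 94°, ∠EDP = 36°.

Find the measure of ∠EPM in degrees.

∠EPM = 32°

1. ∠EMP = 62°  [E on ray MD]
2. ∠MEP = 86°  [linear pair at E on DM]
3. ∠EPM = 32°  [△PEM]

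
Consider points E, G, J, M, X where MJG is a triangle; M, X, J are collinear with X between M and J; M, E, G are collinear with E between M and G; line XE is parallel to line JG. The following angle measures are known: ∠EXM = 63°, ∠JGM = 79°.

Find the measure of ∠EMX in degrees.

∠EMX = 38°

1. ∠GJM = 63°  [XE∥JG, corresponding at X]
2. ∠GMJ = 38°  [△MJG]
3. ∠EMX = 38°  [X on MJ, E on MG]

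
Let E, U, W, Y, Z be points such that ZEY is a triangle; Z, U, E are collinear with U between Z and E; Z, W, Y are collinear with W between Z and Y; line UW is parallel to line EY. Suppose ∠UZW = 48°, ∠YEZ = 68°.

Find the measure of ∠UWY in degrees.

1. ∠EZY = 48°  [U on ZE, W on ZY]
2. ∠EYZ = 64°  [△ZEY]
3. ∠UWZ = 64°  [UW∥EY, corresponding at W]
4. ∠UWY = 116°  [linear pair at W on ZY]

∠UWY = 116°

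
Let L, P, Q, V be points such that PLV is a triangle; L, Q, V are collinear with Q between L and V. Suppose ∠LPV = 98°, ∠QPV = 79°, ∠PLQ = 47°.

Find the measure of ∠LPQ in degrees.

1. ∠PLV = 47°  [Q on ray LV]
2. ∠LVP = 35°  [△PLV]
3. ∠PVQ = 35°  [Q on ray VL]
4. ∠PQV = 66°  [△PQV]
5. ∠LQP = 114°  [linear pair at Q on LV]
6. ∠LPQ = 19°  [△PLQ]

∠LPQ = 19°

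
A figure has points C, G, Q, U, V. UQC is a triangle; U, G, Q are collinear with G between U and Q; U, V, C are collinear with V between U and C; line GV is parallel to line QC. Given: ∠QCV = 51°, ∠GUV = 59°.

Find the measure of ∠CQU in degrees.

∠CQU = 70°

1. ∠QCU = 51°  [V on ray CU]
2. ∠CUQ = 59°  [G on UQ, V on UC]
3. ∠CQU = 70°  [△UQC]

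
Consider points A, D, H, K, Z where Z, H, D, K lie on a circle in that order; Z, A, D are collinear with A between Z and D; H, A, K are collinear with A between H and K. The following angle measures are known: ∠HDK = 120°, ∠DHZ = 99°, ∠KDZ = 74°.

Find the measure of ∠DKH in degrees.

∠DKH = 35°

1. ∠DKZ = 81°  [cyclic ZHDK, opposite ∠H+∠K]
2. ∠DZK = 25°  [△ZDK]
3. ∠DHK = 25°  [same arc DK]
4. ∠DKH = 35°  [△HDK]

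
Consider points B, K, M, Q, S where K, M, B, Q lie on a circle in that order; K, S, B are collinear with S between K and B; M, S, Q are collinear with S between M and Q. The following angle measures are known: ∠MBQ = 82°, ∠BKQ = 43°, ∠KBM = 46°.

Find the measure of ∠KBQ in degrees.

∠KBQ = 36°

1. ∠MKQ = 98°  [cyclic KMBQ, opposite ∠K+∠B]
2. ∠KQM = 46°  [same arc KM]
3. ∠KMQ = 36°  [△KMQ]
4. ∠KBQ = 36°  [same arc KQ]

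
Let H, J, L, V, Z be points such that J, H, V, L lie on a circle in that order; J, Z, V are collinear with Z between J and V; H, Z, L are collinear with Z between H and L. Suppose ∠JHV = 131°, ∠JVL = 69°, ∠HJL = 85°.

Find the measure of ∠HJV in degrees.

1. ∠JLV = 49°  [cyclic JHVL, opposite ∠H+∠L]
2. ∠LJV = 62°  [△JVL]
3. ∠HVL = 95°  [cyclic JHVL, opposite ∠J+∠V]
4. ∠LHV = 62°  [same arc VL]
5. ∠HLV = 23°  [△HVL]
6. ∠HJV = 23°  [same arc HV]

∠HJV = 23°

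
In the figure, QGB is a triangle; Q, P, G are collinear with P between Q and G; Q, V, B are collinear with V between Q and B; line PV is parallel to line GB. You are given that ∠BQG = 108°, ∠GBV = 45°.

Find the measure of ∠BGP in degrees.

1. ∠GBQ = 45°  [V on ray BQ]
2. ∠BGQ = 27°  [△QGB]
3. ∠BGP = 27°  [P on ray GQ]

∠BGP = 27°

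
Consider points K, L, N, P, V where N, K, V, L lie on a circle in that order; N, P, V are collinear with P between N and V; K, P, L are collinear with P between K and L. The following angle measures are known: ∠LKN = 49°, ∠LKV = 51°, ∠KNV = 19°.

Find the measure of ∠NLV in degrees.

1. ∠LVN = 49°  [same arc NL]
2. ∠LNV = 51°  [same arc VL]
3. ∠NLV = 80°  [△NVL]

∠NLV = 80°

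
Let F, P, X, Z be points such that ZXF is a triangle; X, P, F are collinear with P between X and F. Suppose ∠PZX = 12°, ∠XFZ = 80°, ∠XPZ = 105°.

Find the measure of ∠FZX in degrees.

∠FZX = 37°

1. ∠PXZ = 63°  [△ZXP]
2. ∠FXZ = 63°  [P on ray XF]
3. ∠FZX = 37°  [△ZXF]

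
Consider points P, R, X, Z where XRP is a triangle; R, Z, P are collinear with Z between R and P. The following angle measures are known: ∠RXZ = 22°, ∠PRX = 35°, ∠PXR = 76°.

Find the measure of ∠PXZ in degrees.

1. ∠RPX = 69°  [△XRP]
2. ∠XRZ = 35°  [Z on ray RP]
3. ∠XPZ = 69°  [Z on ray PR]
4. ∠RZX = 123°  [△XRZ]
5. ∠PZX = 57°  [linear pair at Z on RP]
6. ∠PXZ = 54°  [△XZP]

∠PXZ = 54°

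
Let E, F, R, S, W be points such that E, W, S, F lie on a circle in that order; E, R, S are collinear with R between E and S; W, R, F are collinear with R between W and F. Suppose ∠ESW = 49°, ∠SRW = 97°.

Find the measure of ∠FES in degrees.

1. ∠EFW = 49°  [same arc EW]
2. ∠ERF = 97°  [vertical angles at R]
3. ∠FES = 34°  [△ERF]

∠FES = 34°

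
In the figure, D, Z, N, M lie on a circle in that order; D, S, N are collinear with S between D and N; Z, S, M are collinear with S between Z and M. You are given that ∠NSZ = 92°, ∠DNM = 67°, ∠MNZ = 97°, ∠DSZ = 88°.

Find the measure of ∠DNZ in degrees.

∠DNZ = 30°

1. ∠DZM = 67°  [same arc DM]
2. ∠MDZ = 83°  [cyclic DZNM, opposite ∠D+∠N]
3. ∠DMZ = 30°  [△DZM]
4. ∠DNZ = 30°  [same arc DZ]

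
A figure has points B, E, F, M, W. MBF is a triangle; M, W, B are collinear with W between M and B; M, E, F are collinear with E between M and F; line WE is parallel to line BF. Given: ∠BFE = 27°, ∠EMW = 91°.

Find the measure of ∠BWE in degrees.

1. ∠BFM = 27°  [E on ray FM]
2. ∠BMF = 91°  [W on MB, E on MF]
3. ∠FBM = 62°  [△MBF]
4. ∠EWM = 62°  [WE∥BF, corresponding at W]
5. ∠BWE = 118°  [linear pair at W on MB]

∠BWE = 118°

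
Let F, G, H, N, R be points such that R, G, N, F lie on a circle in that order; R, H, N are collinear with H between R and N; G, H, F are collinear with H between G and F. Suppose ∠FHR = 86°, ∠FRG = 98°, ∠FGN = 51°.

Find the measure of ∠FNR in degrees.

∠FNR = 39°

1. ∠FHN = 94°  [linear pair at H on RN]
2. ∠FNG = 82°  [cyclic RGNF, opposite ∠R+∠N]
3. ∠GFN = 47°  [△GNF]
4. ∠FNR = 39°  [△NHF]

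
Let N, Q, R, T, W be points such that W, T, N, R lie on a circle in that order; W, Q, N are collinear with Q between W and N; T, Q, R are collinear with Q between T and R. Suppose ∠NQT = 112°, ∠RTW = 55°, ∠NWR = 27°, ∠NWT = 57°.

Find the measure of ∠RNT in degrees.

1. ∠NTR = 27°  [same arc NR]
2. ∠NRT = 57°  [same arc TN]
3. ∠RNT = 96°  [△TNR]

∠RNT = 96°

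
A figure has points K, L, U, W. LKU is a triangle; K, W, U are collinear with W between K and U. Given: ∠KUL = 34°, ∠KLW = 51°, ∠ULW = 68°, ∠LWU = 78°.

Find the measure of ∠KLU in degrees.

1. ∠KWL = 102°  [linear pair at W on KU]
2. ∠LKW = 27°  [△LKW]
3. ∠LKU = 27°  [W on ray KU]
4. ∠KLU = 119°  [△LKU]

∠KLU = 119°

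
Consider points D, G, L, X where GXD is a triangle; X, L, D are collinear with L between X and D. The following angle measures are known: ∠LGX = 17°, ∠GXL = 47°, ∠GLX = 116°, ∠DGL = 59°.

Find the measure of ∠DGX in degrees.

1. ∠DXG = 47°  [L on ray XD]
2. ∠DLG = 64°  [linear pair at L on XD]
3. ∠GDL = 57°  [△GLD]
4. ∠GDX = 57°  [L on ray DX]
5. ∠DGX = 76°  [△GXD]

∠DGX = 76°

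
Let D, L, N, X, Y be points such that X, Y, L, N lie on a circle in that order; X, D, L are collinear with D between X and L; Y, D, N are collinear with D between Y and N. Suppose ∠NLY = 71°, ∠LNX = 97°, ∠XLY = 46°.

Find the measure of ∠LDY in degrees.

∠LDY = 76°

1. ∠NXY = 109°  [cyclic XYLN, opposite ∠X+∠L]
2. ∠LYX = 83°  [cyclic XYLN, opposite ∠Y+∠N]
3. ∠XNY = 46°  [same arc XY]
4. ∠LXY = 51°  [△XYL]
5. ∠NYX = 25°  [△XYN]
6. ∠XDY = 104°  [△XDY]
7. ∠LDY = 76°  [linear pair at D on XL]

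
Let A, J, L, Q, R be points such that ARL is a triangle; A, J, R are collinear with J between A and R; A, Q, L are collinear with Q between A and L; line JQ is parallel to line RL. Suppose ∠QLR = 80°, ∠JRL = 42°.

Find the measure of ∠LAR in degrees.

1. ∠ALR = 80°  [Q on ray LA]
2. ∠ARL = 42°  [J on ray RA]
3. ∠LAR = 58°  [△ARL]

∠LAR = 58°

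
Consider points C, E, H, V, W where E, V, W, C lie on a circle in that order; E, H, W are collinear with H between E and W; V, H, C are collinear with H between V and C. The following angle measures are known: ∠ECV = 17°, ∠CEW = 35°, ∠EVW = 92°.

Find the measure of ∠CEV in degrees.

1. ∠ECW = 88°  [cyclic EVWC, opposite ∠V+∠C]
2. ∠CWE = 57°  [△EWC]
3. ∠CVE = 57°  [same arc EC]
4. ∠CEV = 106°  [△EVC]

∠CEV = 106°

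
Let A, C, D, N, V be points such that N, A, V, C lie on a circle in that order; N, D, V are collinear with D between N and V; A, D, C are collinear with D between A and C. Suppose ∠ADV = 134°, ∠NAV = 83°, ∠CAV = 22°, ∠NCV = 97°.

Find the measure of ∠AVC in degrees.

∠AVC = 85°

1. ∠AVN = 24°  [△ADV]
2. ∠ANV = 73°  [△NAV]
3. ∠ACV = 73°  [same arc AV]
4. ∠AVC = 85°  [△AVC]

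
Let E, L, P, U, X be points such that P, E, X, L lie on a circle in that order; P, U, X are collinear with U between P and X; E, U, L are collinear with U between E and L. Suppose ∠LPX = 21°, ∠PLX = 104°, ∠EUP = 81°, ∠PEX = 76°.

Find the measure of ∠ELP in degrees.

1. ∠LEX = 21°  [same arc XL]
2. ∠EUX = 99°  [linear pair at U on PX]
3. ∠EXP = 60°  [△EUX]
4. ∠ELP = 60°  [same arc PE]

∠ELP = 60°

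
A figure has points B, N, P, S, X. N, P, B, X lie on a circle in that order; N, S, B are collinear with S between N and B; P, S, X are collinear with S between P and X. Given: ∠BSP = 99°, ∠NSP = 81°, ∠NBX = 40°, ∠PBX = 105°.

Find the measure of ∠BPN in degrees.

∠BPN = 56°

1. ∠BSX = 81°  [vertical angles at S]
2. ∠NPX = 40°  [same arc NX]
3. ∠BXP = 59°  [△BSX]
4. ∠BPX = 16°  [△PBX]
5. ∠BNP = 59°  [△NSP]
6. ∠NBP = 65°  [△PSB]
7. ∠BPN = 56°  [△NPB]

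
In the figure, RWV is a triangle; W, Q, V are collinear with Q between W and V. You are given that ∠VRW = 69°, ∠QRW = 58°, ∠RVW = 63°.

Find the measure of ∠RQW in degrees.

∠RQW = 74°

1. ∠RWV = 48°  [△RWV]
2. ∠QWR = 48°  [Q on ray WV]
3. ∠RQW = 74°  [△RWQ]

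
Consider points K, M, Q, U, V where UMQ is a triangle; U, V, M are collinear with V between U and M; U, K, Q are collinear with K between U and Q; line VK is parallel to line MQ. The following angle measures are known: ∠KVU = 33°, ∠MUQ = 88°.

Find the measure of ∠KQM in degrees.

∠KQM = 59°

1. ∠QMU = 33°  [VK∥MQ, corresponding at V]
2. ∠MQU = 59°  [△UMQ]
3. ∠KQM = 59°  [K on ray QU]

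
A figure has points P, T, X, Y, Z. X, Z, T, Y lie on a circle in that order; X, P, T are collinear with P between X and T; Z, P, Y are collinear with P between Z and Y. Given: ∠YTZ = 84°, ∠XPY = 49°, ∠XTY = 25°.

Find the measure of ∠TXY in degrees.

∠TXY = 72°

1. ∠YXZ = 96°  [cyclic XZTY, opposite ∠X+∠T]
2. ∠XZY = 25°  [same arc XY]
3. ∠XYZ = 59°  [△XZY]
4. ∠TXY = 72°  [△XPY]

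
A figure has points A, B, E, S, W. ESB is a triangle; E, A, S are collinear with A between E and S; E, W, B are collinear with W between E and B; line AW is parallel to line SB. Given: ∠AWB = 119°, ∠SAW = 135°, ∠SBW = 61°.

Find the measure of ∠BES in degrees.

∠BES = 74°

1. ∠EAW = 45°  [linear pair at A on ES]
2. ∠EBS = 61°  [W on ray BE]
3. ∠BSE = 45°  [AW∥SB, corresponding at A]
4. ∠BES = 74°  [△ESB]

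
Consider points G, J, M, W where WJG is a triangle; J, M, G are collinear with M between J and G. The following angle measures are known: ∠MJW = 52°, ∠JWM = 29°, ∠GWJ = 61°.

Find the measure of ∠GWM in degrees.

∠GWM = 32°

1. ∠JMW = 99°  [△WJM]
2. ∠GJW = 52°  [M on ray JG]
3. ∠JGW = 67°  [△WJG]
4. ∠GMW = 81°  [linear pair at M on JG]
5. ∠MGW = 67°  [M on ray GJ]
6. ∠GWM = 32°  [△WMG]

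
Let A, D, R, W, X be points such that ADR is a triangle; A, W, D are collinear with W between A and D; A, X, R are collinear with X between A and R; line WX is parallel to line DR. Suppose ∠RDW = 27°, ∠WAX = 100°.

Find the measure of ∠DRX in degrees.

1. ∠ADR = 27°  [W on ray DA]
2. ∠DAR = 100°  [W on AD, X on AR]
3. ∠ARD = 53°  [△ADR]
4. ∠DRX = 53°  [X on ray RA]

∠DRX = 53°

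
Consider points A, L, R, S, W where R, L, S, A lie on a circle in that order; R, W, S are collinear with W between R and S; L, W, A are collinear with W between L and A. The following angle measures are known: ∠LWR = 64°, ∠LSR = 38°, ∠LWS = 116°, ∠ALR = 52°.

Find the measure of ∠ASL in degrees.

1. ∠AWS = 64°  [vertical angles at W]
2. ∠ALS = 26°  [△LWS]
3. ∠ASR = 52°  [same arc RA]
4. ∠LAS = 64°  [△SWA]
5. ∠ASL = 90°  [△LSA]

∠ASL = 90°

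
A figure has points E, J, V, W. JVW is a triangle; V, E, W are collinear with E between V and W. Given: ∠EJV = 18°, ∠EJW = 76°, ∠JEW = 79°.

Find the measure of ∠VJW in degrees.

1. ∠EWJ = 25°  [△JEW]
2. ∠JEV = 101°  [linear pair at E on VW]
3. ∠JWV = 25°  [E on ray WV]
4. ∠EVJ = 61°  [△JVE]
5. ∠JVW = 61°  [E on ray VW]
6. ∠VJW = 94°  [△JVW]

∠VJW = 94°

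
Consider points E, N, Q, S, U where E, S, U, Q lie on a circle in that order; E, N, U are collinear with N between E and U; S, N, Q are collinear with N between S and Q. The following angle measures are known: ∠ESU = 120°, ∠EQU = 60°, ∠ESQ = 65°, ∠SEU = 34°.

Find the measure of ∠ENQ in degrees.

∠ENQ = 99°

1. ∠EUS = 26°  [△ESU]
2. ∠EUQ = 65°  [same arc EQ]
3. ∠EQS = 26°  [same arc ES]
4. ∠QEU = 55°  [△EUQ]
5. ∠ENQ = 99°  [△ENQ]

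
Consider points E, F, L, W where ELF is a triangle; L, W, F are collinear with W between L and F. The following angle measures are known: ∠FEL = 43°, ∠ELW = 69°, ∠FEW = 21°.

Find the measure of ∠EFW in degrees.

1. ∠ELF = 69°  [W on ray LF]
2. ∠EFL = 68°  [△ELF]
3. ∠EFW = 68°  [W on ray FL]

∠EFW = 68°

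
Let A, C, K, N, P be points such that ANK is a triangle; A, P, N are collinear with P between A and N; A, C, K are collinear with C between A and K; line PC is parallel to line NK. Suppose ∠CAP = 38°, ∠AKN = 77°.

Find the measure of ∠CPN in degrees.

1. ∠KAN = 38°  [P on AN, C on AK]
2. ∠ANK = 65°  [△ANK]
3. ∠APC = 65°  [PC∥NK, corresponding at P]
4. ∠CPN = 115°  [linear pair at P on AN]

∠CPN = 115°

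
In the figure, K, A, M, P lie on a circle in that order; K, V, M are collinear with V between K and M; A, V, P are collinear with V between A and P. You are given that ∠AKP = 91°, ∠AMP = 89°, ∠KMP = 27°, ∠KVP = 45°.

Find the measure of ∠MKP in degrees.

∠MKP = 73°

1. ∠KAP = 27°  [same arc KP]
2. ∠APK = 62°  [△KAP]
3. ∠MKP = 73°  [△KVP]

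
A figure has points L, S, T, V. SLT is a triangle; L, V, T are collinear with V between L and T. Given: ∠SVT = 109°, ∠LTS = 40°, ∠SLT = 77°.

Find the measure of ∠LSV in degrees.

∠LSV = 32°

1. ∠LVS = 71°  [linear pair at V on LT]
2. ∠SLV = 77°  [V on ray LT]
3. ∠LSV = 32°  [△SLV]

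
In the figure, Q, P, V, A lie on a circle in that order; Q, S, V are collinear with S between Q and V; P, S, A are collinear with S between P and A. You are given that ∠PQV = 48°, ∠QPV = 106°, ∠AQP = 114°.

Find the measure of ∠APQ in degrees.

∠APQ = 40°

1. ∠PVQ = 26°  [△QPV]
2. ∠PAQ = 26°  [same arc QP]
3. ∠APQ = 40°  [△QPA]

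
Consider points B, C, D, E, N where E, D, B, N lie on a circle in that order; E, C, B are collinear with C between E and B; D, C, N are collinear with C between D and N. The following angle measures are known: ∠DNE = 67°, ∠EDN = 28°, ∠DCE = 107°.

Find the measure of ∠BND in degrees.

∠BND = 45°

1. ∠EBN = 28°  [same arc EN]
2. ∠BCN = 107°  [vertical angles at C]
3. ∠BND = 45°  [△BCN]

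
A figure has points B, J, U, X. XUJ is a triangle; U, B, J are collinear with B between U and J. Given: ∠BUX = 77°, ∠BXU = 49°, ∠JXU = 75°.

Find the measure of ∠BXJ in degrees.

∠BXJ = 26°

1. ∠UBX = 54°  [△XUB]
2. ∠JUX = 77°  [B on ray UJ]
3. ∠UJX = 28°  [△XUJ]
4. ∠JBX = 126°  [linear pair at B on UJ]
5. ∠BJX = 28°  [B on ray JU]
6. ∠BXJ = 26°  [△XBJ]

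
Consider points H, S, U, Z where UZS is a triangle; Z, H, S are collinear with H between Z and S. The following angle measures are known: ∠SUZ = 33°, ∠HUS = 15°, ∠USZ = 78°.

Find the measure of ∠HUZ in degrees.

1. ∠SZU = 69°  [△UZS]
2. ∠HSU = 78°  [H on ray SZ]
3. ∠HZU = 69°  [H on ray ZS]
4. ∠SHU = 87°  [△UHS]
5. ∠UHZ = 93°  [linear pair at H on ZS]
6. ∠HUZ = 18°  [△UZH]

∠HUZ = 18°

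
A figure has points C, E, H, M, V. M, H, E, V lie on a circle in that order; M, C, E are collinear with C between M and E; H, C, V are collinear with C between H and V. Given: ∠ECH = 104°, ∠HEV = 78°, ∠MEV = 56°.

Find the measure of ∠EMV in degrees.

∠EMV = 54°

1. ∠MCV = 104°  [vertical angles at C]
2. ∠HMV = 102°  [cyclic MHEV, opposite ∠M+∠E]
3. ∠MHV = 56°  [same arc MV]
4. ∠HVM = 22°  [△MHV]
5. ∠EMV = 54°  [△MCV]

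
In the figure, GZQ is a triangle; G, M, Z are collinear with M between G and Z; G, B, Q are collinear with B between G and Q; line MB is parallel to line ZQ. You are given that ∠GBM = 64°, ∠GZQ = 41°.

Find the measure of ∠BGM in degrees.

∠BGM = 75°

1. ∠GQZ = 64°  [MB∥ZQ, corresponding at B]
2. ∠QGZ = 75°  [△GZQ]
3. ∠BGM = 75°  [M on GZ, B on GQ]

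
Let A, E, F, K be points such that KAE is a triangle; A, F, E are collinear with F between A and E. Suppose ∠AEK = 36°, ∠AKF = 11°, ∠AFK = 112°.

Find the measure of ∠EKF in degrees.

∠EKF = 76°

1. ∠FEK = 36°  [F on ray EA]
2. ∠EFK = 68°  [linear pair at F on AE]
3. ∠EKF = 76°  [△KFE]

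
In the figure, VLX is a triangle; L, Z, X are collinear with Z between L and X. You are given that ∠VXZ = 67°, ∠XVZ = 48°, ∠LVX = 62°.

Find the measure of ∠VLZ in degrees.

1. ∠LXV = 67°  [Z on ray XL]
2. ∠VLX = 51°  [△VLX]
3. ∠VLZ = 51°  [Z on ray LX]

∠VLZ = 51°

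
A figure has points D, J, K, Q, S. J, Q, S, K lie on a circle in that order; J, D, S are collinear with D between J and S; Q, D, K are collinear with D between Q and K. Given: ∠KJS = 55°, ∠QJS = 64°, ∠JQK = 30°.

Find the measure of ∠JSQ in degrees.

∠JSQ = 31°

1. ∠KQS = 55°  [same arc SK]
2. ∠JDQ = 86°  [△JDQ]
3. ∠QDS = 94°  [linear pair at D on JS]
4. ∠JSQ = 31°  [△QDS]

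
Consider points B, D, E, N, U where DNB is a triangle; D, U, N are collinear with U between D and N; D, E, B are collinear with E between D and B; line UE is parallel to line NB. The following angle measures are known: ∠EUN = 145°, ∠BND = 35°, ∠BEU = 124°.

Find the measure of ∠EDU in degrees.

∠EDU = 89°

1. ∠DUE = 35°  [linear pair at U on DN]
2. ∠DEU = 56°  [linear pair at E on DB]
3. ∠EDU = 89°  [△DUE]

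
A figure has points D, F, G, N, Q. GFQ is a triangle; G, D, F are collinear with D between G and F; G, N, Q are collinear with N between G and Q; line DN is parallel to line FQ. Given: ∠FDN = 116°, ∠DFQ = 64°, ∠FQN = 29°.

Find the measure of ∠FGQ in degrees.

1. ∠GFQ = 64°  [D on ray FG]
2. ∠FQG = 29°  [N on ray QG]
3. ∠FGQ = 87°  [△GFQ]

∠FGQ = 87°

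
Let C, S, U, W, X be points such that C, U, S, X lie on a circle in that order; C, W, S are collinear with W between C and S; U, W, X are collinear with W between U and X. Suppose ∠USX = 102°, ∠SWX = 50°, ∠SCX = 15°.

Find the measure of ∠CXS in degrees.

∠CXS = 98°

1. ∠UCX = 78°  [cyclic CUSX, opposite ∠C+∠S]
2. ∠CWX = 130°  [linear pair at W on CS]
3. ∠CXU = 35°  [△CWX]
4. ∠CUX = 67°  [△CUX]
5. ∠CSX = 67°  [same arc CX]
6. ∠CXS = 98°  [△CSX]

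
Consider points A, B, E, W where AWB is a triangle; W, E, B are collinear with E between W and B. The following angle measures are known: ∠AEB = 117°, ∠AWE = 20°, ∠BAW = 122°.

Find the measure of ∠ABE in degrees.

∠ABE = 38°

1. ∠AWB = 20°  [E on ray WB]
2. ∠ABW = 38°  [△AWB]
3. ∠ABE = 38°  [E on ray BW]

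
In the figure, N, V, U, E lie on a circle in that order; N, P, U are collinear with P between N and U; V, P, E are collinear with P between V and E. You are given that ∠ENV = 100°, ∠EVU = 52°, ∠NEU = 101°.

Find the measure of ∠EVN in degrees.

1. ∠ENU = 52°  [same arc UE]
2. ∠EUN = 27°  [△NUE]
3. ∠EVN = 27°  [same arc NE]

∠EVN = 27°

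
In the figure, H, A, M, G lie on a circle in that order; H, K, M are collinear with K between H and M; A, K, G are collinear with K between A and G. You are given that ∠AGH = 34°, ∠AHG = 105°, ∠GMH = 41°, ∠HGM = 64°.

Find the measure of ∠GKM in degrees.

1. ∠AMH = 34°  [same arc HA]
2. ∠GAH = 41°  [△HAG]
3. ∠HAM = 116°  [cyclic HAMG, opposite ∠A+∠G]
4. ∠AHM = 30°  [△HAM]
5. ∠AKH = 109°  [△HKA]
6. ∠GKM = 109°  [vertical angles at K]

∠GKM = 109°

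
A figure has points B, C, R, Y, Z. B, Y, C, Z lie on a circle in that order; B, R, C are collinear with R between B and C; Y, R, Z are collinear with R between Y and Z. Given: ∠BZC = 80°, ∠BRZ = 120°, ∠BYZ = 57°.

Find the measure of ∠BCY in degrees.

∠BCY = 17°

1. ∠BYC = 100°  [cyclic BYCZ, opposite ∠Y+∠Z]
2. ∠CRY = 120°  [vertical angles at R]
3. ∠BRY = 60°  [linear pair at R on BC]
4. ∠CBY = 63°  [△BRY]
5. ∠BCY = 17°  [△BYC]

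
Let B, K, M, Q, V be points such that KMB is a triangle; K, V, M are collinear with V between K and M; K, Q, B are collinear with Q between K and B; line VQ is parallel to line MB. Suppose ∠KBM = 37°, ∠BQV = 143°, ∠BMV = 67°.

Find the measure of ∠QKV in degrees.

1. ∠BMK = 67°  [V on ray MK]
2. ∠BKM = 76°  [△KMB]
3. ∠QKV = 76°  [V on KM, Q on KB]

∠QKV = 76°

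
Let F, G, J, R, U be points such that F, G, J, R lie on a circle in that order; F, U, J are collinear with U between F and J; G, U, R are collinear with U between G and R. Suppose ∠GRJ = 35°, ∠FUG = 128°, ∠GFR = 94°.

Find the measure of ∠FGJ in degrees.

1. ∠GFJ = 35°  [same arc GJ]
2. ∠FGR = 17°  [△FUG]
3. ∠FRG = 69°  [△FGR]
4. ∠FJG = 69°  [same arc FG]
5. ∠FGJ = 76°  [△FGJ]

∠FGJ = 76°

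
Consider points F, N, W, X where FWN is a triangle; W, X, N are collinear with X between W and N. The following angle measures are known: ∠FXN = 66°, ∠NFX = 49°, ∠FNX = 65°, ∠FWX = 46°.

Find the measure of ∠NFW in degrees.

∠NFW = 69°

1. ∠FNW = 65°  [X on ray NW]
2. ∠FWN = 46°  [X on ray WN]
3. ∠NFW = 69°  [△FWN]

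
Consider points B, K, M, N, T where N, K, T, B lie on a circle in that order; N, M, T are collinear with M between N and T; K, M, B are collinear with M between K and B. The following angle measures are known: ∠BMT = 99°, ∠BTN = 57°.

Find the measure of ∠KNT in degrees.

1. ∠KMN = 99°  [vertical angles at M]
2. ∠BKN = 57°  [same arc NB]
3. ∠KNT = 24°  [△NMK]

∠KNT = 24°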